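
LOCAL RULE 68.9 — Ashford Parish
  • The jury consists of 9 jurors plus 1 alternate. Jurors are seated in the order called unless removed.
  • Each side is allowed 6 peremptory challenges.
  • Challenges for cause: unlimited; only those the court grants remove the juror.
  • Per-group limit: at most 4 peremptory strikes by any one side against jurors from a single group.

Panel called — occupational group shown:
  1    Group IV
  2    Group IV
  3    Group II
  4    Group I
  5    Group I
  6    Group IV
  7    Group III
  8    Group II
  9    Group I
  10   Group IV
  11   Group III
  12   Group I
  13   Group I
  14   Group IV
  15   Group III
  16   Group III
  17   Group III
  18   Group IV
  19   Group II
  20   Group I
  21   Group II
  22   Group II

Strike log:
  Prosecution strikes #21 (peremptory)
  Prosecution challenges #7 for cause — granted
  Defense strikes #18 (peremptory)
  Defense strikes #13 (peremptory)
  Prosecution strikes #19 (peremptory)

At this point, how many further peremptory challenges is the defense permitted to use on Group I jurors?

Defense peremptories so far: #18, #13 — 2 of 6 used, 4 left overall.
Against Group I: #13 — 1 used; per-group cap 4 leaves 3.
Binding limit: min(4, 3) = 3.

3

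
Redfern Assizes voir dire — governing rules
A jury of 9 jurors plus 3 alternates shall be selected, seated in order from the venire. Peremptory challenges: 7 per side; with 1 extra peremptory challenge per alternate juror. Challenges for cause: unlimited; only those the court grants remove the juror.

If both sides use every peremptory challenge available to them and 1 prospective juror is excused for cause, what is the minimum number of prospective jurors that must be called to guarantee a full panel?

Seats to fill: 9 + 3 alternates = 12.
Peremptories: 7 + 1×3 = 10 per side × 2 sides = 20.
For-cause removals: 1.
Minimum venire: 12 + 20 + 1 = 33.

33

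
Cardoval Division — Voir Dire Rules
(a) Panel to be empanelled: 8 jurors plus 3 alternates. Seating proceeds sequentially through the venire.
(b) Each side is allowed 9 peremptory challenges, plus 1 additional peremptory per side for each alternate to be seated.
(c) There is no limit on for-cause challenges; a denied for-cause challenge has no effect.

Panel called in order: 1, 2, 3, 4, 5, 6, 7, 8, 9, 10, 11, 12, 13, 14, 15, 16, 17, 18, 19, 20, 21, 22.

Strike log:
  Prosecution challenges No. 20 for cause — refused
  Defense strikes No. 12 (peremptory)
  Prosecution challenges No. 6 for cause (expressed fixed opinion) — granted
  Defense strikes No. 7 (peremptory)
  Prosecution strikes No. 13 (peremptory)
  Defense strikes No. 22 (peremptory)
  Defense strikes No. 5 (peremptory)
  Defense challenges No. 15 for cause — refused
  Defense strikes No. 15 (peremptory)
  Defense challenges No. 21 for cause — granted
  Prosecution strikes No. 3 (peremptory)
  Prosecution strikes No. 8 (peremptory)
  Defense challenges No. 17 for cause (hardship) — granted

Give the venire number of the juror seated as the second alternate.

19

Removed: #3, #5, #6, #7, #8, #12, #13, #15, #17, #21, #22. (#20 stays — for-cause denied.)
Seating in order: seats 1–8 → #1, #2, #4, #9, #10, #11, #14, #16; alternates → #18, #19, #20.
So alternate 2 is #19.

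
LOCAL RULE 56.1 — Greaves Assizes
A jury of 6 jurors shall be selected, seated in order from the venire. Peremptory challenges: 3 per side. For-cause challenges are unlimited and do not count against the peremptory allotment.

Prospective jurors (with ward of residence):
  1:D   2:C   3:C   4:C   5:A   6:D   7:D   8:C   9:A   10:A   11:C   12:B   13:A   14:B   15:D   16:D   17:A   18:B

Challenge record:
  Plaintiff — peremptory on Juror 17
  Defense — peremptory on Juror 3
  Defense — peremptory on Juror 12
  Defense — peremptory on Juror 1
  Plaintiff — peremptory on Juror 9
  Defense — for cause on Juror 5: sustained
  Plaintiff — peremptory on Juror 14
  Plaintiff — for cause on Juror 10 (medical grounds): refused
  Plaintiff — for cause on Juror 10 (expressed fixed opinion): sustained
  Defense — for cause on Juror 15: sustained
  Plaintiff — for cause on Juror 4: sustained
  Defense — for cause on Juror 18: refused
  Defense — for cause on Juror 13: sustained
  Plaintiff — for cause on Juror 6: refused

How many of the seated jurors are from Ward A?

Removed: #1, #3, #4, #5, #9, #10, #12, #13, #14, #15, #17.
Seated jurors 1–6: #2, #6, #7, #8, #11, #16.
None of those are in Ward A → 0.

0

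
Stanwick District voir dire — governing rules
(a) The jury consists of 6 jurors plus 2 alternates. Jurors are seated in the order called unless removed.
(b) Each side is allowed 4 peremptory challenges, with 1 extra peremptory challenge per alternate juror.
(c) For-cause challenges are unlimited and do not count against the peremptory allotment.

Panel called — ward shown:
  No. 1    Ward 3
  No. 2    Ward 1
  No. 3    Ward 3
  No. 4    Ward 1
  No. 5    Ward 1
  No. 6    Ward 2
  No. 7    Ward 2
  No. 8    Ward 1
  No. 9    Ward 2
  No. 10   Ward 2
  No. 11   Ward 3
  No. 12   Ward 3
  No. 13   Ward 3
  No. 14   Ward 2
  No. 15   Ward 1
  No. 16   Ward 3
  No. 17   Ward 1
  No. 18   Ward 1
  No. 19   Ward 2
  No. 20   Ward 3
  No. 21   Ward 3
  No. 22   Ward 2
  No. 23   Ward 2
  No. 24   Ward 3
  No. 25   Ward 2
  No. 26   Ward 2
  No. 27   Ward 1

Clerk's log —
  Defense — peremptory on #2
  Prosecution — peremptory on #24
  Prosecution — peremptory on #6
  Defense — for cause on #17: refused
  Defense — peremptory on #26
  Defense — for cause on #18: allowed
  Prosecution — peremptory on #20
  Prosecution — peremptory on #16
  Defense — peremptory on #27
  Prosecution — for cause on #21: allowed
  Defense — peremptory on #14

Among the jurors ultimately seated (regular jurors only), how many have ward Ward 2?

Removed: #2, #6, #14, #16, #18, #20, #21, #24, #26, #27.
Seated jurors 1–6: #1, #3, #4, #5, #7, #8 (alternates #9, #10 not counted).
Of those, in Ward 2: #7 → 1.

1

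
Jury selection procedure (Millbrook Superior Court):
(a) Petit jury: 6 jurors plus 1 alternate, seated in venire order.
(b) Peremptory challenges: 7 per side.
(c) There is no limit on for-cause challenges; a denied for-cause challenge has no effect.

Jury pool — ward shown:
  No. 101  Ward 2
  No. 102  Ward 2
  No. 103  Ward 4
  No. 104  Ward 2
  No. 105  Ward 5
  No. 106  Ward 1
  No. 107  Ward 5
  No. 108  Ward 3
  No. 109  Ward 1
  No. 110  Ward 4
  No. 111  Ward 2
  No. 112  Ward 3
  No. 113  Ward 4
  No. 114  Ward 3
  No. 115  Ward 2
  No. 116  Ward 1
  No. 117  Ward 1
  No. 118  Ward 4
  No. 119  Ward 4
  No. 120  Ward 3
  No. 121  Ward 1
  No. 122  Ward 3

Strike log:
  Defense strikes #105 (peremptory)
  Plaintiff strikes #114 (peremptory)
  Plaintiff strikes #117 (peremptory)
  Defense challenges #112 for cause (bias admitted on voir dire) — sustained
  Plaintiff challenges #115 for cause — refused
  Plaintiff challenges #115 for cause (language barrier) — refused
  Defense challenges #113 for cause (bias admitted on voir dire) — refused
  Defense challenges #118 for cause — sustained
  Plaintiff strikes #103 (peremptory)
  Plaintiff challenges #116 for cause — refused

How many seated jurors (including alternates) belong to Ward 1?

2

Removed: #103, #105, #112, #114, #117, #118.
Seated (7 incl. alternates): #101, #102, #104, #106, #107, #108, #109.
Of those, in Ward 1: #106, #109 → 2.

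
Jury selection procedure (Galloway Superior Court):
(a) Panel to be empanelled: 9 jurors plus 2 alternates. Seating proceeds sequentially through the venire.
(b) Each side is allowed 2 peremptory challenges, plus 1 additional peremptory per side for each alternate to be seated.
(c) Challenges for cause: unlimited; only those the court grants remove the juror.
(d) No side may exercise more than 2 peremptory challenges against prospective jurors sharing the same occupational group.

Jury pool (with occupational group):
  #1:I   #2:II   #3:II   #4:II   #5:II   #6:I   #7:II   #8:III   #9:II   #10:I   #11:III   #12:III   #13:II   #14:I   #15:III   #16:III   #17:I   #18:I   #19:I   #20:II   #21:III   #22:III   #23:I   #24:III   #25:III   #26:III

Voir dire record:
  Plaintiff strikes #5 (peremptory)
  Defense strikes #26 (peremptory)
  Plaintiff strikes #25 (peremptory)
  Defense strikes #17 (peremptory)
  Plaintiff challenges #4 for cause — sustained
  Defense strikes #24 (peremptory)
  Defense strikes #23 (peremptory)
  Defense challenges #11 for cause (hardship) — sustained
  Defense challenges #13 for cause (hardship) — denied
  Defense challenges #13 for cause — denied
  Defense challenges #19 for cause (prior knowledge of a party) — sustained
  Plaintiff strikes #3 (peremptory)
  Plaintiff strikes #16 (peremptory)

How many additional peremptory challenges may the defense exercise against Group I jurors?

0

Defense peremptories so far: #26, #17, #24, #23 — 4 of 4 used, 0 left overall.
Against Group I: #17, #23 — 2 used; per-group cap 2 leaves 0.
Binding limit: min(0, 0) = 0.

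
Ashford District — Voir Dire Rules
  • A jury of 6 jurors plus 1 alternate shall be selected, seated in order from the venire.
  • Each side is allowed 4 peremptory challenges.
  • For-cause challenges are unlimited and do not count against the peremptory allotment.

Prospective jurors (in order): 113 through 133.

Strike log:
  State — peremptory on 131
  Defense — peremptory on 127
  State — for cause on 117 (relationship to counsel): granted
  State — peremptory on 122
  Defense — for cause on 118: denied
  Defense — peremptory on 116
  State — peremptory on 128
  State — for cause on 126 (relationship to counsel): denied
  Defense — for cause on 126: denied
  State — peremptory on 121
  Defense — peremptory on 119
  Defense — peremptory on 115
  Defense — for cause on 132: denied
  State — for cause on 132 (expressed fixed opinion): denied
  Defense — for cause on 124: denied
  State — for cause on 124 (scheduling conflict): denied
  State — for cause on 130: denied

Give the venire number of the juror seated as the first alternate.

125

Removed: #115, #116, #117, #119, #121, #122, #127, #128, #131. (#118, #124, #126, #130, #132 stay — for-cause denied.)
Seating in order: seats 1–6 → #113, #114, #118, #120, #123, #124; alternates → #125.
So alternate 1 is #125.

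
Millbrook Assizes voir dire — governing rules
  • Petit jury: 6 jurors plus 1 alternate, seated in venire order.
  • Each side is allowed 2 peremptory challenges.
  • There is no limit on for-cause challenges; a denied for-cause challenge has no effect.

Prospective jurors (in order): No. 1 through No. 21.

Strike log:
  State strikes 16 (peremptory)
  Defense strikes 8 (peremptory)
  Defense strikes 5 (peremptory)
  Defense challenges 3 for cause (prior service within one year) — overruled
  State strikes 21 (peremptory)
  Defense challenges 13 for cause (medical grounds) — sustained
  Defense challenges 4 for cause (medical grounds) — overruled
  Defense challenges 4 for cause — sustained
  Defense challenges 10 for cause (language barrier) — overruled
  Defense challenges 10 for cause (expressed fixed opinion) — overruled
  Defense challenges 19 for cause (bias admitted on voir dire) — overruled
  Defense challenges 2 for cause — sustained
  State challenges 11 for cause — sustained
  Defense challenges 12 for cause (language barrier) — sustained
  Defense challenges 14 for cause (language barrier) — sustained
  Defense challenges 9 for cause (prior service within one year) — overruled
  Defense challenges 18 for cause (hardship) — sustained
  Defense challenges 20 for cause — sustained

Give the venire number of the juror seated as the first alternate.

Removed: #2, #4, #5, #8, #11, #12, #13, #14, #16, #18, #20, #21. (#3, #9, #10, #19 stay — for-cause denied.)
Seating in order: seats 1–6 → #1, #3, #6, #7, #9, #10; alternates → #15.
So alternate 1 is #15.

15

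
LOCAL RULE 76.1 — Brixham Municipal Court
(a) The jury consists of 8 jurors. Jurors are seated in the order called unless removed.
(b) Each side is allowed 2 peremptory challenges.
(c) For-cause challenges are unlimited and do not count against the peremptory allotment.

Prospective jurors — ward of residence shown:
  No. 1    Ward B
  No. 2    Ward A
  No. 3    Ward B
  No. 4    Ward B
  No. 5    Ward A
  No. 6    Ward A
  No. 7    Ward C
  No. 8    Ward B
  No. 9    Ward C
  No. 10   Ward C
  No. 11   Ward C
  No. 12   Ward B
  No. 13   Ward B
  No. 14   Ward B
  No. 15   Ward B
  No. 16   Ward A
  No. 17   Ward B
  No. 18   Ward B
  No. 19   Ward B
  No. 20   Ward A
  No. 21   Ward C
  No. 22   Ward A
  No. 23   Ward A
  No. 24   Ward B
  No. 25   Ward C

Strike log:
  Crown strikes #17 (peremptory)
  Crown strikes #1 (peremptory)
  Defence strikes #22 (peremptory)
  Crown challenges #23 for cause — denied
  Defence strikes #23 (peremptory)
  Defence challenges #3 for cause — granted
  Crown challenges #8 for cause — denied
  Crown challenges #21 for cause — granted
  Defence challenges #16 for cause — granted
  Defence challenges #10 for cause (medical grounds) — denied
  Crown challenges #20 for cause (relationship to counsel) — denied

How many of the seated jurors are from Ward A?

Removed: #1, #3, #16, #17, #21, #22, #23.
Seated jurors 1–8: #2, #4, #5, #6, #7, #8, #9, #10.
Of those, in Ward A: #2, #5, #6 → 3.

3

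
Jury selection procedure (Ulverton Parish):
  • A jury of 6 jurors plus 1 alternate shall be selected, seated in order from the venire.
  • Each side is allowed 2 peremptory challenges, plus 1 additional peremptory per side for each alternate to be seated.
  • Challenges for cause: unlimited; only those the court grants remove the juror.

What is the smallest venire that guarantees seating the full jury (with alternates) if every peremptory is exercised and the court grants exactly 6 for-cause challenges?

19

Seats to fill: 6 + 1 alternates = 7.
Peremptories: 2 + 1×1 = 3 per side × 2 sides = 6.
For-cause removals: 6.
Minimum venire: 7 + 6 + 6 = 19.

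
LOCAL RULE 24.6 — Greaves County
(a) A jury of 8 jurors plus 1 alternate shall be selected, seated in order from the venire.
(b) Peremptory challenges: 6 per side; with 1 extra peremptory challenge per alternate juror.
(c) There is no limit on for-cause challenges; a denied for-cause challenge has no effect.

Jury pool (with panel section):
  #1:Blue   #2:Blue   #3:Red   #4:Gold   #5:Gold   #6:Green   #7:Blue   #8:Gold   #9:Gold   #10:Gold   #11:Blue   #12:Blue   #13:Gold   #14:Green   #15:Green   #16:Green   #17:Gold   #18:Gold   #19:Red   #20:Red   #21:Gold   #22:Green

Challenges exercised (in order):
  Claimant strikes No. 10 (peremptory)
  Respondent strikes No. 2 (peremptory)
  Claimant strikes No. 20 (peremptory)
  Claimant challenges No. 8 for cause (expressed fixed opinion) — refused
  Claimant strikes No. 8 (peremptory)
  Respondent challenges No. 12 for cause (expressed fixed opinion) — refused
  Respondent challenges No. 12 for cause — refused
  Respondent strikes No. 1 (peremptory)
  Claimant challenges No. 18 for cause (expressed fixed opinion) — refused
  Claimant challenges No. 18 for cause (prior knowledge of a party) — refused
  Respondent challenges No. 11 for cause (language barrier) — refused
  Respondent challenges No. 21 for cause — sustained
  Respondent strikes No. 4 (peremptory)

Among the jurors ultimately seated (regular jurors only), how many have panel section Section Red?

1

Removed: #1, #2, #4, #8, #10, #20, #21.
Seated jurors 1–8: #3, #5, #6, #7, #9, #11, #12, #13 (alternates #14 not counted).
Of those, in Section Red: #3 → 1.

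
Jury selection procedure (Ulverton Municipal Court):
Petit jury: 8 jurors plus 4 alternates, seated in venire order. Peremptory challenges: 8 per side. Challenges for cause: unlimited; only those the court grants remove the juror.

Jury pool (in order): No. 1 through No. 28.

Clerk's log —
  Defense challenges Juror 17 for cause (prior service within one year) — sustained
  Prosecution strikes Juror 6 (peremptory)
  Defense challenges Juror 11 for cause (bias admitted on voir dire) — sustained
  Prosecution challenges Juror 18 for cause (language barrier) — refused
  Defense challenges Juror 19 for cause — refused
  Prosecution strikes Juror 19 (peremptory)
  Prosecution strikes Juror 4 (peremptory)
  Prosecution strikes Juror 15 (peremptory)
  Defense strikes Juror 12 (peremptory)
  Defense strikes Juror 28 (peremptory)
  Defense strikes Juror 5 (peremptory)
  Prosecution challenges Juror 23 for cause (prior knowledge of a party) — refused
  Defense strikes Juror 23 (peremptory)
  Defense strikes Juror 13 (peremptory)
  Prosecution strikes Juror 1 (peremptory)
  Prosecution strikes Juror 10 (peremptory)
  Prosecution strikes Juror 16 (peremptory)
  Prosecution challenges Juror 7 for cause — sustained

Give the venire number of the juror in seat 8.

Removed: #1, #4, #5, #6, #7, #10, #11, #12, #13, #15, #16, #17, #19, #23, #28. (#18 stays — for-cause denied.)
Filling seats in venire order through position 8: #2, #3, #8, #9, #14, #18, #20, #21.
So seat 8 is #21.

21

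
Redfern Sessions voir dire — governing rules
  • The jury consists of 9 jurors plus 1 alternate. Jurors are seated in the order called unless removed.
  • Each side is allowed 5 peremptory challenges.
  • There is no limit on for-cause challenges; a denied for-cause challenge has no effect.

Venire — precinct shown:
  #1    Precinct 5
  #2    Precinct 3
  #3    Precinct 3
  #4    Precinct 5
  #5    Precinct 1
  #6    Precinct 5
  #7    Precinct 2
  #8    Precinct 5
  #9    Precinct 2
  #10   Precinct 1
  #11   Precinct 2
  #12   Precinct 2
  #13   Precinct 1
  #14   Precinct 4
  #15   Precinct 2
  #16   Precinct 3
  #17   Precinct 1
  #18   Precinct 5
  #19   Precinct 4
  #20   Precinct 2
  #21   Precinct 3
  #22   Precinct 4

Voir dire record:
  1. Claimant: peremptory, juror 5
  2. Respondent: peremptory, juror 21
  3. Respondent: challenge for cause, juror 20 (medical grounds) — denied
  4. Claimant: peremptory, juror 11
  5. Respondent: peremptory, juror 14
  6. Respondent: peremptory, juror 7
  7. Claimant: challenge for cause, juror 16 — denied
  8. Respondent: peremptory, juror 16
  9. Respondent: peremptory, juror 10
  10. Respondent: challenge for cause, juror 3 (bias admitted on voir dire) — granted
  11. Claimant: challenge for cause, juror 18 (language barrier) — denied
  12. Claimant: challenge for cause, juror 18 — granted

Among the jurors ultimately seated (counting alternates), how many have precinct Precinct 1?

2

Removed: #3, #5, #7, #10, #11, #14, #16, #18, #21.
Seated (10 incl. alternates): #1, #2, #4, #6, #8, #9, #12, #13, #15, #17.
Of those, in Precinct 1: #13, #17 → 2.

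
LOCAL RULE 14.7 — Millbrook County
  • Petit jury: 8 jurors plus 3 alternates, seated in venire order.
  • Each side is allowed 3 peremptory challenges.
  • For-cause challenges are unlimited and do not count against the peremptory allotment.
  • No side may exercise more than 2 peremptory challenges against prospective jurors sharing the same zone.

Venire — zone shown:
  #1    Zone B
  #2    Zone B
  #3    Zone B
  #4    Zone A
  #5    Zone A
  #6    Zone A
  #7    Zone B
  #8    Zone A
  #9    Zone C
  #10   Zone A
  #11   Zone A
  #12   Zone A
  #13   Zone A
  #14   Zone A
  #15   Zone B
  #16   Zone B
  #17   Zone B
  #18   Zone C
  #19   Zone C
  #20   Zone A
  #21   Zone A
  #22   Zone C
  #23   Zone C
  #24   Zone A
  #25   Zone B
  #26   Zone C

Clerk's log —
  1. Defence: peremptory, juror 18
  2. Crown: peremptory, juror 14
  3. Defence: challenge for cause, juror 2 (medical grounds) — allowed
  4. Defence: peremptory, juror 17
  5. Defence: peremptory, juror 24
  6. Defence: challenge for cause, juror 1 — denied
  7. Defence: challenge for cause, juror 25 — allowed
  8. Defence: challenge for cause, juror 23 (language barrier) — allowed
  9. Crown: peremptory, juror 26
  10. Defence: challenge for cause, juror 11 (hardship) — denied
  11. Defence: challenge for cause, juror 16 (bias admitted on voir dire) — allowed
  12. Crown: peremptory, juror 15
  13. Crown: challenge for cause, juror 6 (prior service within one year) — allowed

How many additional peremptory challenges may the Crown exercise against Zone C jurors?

0

Crown peremptories so far: #14, #26, #15 — 3 of 3 used, 0 left overall.
Against Zone C: #26 — 1 used; per-zone cap 2 leaves 1.
Binding limit: min(0, 1) = 0.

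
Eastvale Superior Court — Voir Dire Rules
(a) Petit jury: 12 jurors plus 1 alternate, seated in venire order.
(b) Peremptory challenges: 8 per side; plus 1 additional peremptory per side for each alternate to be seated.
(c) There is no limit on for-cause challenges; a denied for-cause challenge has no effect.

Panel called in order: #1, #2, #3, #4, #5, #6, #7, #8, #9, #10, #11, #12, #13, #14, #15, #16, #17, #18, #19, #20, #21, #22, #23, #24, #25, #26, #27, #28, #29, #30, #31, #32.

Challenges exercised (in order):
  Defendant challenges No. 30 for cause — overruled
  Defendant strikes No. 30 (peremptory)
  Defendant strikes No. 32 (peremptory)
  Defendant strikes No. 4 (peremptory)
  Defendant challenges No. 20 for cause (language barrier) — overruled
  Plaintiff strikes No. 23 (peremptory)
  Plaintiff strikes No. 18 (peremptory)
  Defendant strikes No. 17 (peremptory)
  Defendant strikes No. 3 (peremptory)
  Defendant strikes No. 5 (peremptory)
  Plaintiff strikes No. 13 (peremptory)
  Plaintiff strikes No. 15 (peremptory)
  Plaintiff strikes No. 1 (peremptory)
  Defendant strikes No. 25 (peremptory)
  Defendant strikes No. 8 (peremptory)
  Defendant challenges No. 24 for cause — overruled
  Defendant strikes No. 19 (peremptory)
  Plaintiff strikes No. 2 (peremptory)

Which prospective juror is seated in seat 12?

Removed: #1, #2, #3, #4, #5, #8, #13, #15, #17, #18, #19, #23, #25, #30, #32. (#20, #24 stay — for-cause denied.)
Seating in order: seats 1–12 → #6, #7, #9, #10, #11, #12, #14, #16, #20, #21, #22, #24; alternates → #26.
So seat 12 is #24.

24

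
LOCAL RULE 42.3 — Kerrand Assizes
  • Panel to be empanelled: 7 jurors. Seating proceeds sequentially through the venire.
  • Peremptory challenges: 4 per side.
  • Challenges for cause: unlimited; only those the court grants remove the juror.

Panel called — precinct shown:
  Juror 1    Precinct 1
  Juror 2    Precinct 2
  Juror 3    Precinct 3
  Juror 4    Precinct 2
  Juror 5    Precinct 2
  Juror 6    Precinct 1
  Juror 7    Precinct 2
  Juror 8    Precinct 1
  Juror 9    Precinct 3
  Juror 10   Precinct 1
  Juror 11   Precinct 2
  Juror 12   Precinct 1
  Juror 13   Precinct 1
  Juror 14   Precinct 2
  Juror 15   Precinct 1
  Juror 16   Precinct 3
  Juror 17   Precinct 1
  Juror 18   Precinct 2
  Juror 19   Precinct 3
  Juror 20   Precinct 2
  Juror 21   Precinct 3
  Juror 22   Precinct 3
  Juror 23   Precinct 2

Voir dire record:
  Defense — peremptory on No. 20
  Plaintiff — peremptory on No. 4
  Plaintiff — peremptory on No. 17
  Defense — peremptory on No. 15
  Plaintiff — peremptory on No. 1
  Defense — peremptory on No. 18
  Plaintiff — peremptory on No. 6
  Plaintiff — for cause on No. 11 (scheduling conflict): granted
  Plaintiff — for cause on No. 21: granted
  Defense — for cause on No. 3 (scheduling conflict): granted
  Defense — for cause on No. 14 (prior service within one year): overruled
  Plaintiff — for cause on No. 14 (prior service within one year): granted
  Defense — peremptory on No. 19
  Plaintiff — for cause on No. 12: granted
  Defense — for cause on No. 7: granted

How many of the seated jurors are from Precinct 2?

Removed: #1, #3, #4, #6, #7, #11, #12, #14, #15, #17, #18, #19, #20, #21.
Seated jurors 1–7: #2, #5, #8, #9, #10, #13, #16.
Of those, in Precinct 2: #2, #5 → 2.

2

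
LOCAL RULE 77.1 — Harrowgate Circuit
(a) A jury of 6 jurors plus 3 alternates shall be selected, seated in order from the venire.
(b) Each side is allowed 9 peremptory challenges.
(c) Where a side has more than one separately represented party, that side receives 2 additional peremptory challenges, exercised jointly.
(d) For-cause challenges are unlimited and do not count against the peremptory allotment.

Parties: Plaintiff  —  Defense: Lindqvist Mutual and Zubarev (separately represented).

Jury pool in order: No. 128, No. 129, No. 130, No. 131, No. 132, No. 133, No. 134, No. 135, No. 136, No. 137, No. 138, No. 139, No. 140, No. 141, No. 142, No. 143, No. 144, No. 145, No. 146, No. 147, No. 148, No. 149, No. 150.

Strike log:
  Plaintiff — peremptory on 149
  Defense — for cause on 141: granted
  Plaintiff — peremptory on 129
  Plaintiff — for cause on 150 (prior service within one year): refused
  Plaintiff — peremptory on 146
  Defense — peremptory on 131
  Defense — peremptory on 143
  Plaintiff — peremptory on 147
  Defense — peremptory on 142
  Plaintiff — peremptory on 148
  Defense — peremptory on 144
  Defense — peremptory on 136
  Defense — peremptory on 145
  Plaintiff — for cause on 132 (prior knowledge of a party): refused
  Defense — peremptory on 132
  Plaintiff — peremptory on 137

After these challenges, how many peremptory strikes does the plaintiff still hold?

3

Plaintiff allotment: 9.
Plaintiff peremptories used: #149, #129, #146, #147, #148, #137 — 6 (for-cause on #150, #132 don't count).
Remaining: 9 − 6 = 3.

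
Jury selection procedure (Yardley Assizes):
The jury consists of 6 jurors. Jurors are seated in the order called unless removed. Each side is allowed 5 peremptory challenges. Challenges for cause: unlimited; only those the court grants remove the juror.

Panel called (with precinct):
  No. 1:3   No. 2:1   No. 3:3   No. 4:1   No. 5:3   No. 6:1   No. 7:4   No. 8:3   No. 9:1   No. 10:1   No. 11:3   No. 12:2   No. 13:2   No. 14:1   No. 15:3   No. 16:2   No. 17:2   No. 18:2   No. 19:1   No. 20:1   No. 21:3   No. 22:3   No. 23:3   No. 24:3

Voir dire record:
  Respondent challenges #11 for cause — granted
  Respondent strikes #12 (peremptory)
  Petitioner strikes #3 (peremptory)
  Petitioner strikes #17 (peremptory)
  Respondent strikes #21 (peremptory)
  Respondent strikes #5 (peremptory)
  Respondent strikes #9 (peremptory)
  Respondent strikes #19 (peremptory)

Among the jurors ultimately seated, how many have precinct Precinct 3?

Removed: #3, #5, #9, #11, #12, #17, #19, #21.
Seated jurors 1–6: #1, #2, #4, #6, #7, #8.
Of those, in Precinct 3: #1, #8 → 2.

2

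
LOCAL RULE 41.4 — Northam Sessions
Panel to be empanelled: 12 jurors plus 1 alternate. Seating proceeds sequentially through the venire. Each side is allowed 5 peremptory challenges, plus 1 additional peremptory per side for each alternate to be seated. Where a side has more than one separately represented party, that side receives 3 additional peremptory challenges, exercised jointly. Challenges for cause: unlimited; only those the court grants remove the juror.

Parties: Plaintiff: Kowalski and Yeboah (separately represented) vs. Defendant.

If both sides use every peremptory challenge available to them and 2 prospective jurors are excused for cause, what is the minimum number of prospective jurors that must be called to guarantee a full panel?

Seats to fill: 12 + 1 alternates = 13.
Peremptories — Plaintiff: 5 + 1×1 + 3 = 9; Defendant: 5 + 1×1 = 6; total 15.
For-cause removals: 2.
Minimum venire: 13 + 15 + 2 = 30.

30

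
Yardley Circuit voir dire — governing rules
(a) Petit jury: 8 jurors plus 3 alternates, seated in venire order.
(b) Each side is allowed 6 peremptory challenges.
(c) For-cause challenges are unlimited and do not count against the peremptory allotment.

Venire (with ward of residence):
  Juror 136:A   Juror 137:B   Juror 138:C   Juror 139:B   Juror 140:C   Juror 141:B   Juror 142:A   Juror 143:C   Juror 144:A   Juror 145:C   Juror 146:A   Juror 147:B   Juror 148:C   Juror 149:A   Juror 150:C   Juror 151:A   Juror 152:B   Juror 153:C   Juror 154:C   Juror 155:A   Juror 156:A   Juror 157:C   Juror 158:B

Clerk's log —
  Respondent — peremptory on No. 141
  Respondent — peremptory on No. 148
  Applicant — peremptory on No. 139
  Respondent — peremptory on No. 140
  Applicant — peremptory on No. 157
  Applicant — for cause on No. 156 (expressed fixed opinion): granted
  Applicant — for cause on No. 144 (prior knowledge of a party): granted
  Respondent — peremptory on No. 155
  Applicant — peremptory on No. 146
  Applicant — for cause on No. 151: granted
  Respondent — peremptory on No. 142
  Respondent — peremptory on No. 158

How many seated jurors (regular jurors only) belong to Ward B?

Removed: #139, #140, #141, #142, #144, #146, #148, #151, #155, #156, #157, #158.
Seated jurors 1–8: #136, #137, #138, #143, #145, #147, #149, #150 (alternates #152, #153, #154 not counted).
Of those, in Ward B: #137, #147 → 2.

2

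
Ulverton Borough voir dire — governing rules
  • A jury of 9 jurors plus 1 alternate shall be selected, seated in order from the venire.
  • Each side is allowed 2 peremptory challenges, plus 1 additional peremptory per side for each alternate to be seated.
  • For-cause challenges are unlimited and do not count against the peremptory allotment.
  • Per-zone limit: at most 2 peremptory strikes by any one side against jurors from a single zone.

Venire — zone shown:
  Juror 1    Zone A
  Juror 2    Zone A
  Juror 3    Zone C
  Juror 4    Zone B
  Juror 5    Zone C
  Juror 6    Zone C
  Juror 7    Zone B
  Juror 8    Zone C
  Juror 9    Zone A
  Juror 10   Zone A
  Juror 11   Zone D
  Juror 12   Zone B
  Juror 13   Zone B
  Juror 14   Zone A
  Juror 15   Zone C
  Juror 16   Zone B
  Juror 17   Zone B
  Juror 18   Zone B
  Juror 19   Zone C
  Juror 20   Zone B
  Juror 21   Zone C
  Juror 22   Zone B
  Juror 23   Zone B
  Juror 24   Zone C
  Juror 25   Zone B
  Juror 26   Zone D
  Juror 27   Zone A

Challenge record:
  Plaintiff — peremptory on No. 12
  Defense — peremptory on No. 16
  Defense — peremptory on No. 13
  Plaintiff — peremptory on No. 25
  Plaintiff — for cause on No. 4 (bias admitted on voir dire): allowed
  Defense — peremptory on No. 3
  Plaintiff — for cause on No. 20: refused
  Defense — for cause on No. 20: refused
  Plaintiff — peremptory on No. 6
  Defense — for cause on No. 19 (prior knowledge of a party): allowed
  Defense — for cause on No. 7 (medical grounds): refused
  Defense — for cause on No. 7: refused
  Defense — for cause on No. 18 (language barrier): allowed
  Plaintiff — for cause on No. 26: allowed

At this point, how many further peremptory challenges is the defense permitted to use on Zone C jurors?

0

Defense peremptories so far: #16, #13, #3 — 3 of 3 used, 0 left overall.
Against Zone C: #3 — 1 used; per-zone cap 2 leaves 1.
Binding limit: min(0, 1) = 0.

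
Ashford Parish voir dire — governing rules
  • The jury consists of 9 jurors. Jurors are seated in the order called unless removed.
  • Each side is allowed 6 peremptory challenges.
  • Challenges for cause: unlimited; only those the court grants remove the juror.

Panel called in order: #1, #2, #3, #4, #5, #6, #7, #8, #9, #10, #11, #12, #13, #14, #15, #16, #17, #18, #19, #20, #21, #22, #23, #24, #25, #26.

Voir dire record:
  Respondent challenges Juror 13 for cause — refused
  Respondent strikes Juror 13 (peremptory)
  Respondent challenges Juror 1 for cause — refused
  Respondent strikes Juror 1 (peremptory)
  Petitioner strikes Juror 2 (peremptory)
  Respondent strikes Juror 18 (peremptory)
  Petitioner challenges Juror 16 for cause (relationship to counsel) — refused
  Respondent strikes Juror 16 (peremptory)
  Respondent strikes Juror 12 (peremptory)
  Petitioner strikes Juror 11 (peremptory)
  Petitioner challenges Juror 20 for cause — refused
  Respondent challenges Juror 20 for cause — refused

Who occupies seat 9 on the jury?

Removed: #1, #2, #11, #12, #13, #16, #18. (#20 stays — for-cause denied.)
Filling seats in venire order through position 9: #3, #4, #5, #6, #7, #8, #9, #10, #14.
So seat 9 is #14.

14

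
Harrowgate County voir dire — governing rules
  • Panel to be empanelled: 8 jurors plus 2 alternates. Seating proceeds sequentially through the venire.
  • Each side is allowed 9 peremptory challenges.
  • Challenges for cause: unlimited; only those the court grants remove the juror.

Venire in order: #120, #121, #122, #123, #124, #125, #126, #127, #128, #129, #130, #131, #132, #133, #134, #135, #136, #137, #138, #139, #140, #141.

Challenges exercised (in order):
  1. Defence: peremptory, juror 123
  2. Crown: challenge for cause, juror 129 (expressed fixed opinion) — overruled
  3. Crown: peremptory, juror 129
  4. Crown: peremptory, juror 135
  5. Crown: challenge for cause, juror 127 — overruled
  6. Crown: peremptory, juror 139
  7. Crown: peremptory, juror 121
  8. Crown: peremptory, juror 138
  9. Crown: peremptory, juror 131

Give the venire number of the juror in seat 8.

Removed: #121, #123, #129, #131, #135, #138, #139. (#127 stays — for-cause denied.)
Seating in order: seats 1–8 → #120, #122, #124, #125, #126, #127, #128, #130; alternates → #132, #133.
So seat 8 is #130.

130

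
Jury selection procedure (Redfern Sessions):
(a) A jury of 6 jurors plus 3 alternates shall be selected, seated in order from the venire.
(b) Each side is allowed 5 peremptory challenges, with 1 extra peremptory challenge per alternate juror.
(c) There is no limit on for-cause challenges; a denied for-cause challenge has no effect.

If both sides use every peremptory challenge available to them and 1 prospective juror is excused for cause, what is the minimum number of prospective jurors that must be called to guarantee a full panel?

Seats to fill: 6 + 3 alternates = 9.
Peremptories: 5 + 1×3 = 8 per side × 2 sides = 16.
For-cause removals: 1.
Minimum venire: 9 + 16 + 1 = 26.

26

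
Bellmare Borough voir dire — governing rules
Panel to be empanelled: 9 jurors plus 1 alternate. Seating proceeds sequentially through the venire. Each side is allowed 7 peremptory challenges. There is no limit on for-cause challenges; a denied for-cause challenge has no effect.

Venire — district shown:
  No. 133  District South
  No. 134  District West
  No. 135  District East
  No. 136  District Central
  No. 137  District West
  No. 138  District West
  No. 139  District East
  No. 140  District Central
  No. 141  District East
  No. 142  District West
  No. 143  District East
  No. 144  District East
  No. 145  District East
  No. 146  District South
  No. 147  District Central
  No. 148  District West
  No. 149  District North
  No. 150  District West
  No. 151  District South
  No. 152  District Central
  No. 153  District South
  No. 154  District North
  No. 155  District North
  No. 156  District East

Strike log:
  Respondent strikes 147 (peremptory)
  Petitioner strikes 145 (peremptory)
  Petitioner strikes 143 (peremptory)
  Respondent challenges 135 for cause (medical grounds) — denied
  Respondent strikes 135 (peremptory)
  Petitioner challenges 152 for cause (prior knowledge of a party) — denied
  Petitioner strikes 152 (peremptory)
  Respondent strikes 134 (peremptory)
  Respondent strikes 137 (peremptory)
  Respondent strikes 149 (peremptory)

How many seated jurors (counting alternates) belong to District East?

3

Removed: #134, #135, #137, #143, #145, #147, #149, #152.
Seated (10 incl. alternates): #133, #136, #138, #139, #140, #141, #142, #144, #146, #148.
Of those, in District East: #139, #141, #144 → 3.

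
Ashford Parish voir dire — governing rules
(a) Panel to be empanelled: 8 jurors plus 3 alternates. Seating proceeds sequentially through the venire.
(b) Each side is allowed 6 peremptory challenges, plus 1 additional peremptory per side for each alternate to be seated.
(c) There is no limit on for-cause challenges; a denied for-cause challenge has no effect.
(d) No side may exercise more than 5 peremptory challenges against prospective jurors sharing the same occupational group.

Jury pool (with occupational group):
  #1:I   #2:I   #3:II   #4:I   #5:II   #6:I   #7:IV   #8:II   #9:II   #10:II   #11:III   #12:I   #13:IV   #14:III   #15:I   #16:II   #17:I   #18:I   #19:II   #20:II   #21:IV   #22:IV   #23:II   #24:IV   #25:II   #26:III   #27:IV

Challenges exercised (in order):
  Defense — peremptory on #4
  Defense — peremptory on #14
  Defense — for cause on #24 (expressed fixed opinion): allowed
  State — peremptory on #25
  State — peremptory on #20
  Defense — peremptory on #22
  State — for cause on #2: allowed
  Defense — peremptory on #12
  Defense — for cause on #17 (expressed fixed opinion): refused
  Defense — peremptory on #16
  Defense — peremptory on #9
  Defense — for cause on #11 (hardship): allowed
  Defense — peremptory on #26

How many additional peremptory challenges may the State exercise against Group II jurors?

State peremptories so far: #25, #20 — 2 of 9 used, 7 left overall.
Against Group II: #25, #20 — 2 used; per-group cap 5 leaves 3.
Binding limit: min(7, 3) = 3.

3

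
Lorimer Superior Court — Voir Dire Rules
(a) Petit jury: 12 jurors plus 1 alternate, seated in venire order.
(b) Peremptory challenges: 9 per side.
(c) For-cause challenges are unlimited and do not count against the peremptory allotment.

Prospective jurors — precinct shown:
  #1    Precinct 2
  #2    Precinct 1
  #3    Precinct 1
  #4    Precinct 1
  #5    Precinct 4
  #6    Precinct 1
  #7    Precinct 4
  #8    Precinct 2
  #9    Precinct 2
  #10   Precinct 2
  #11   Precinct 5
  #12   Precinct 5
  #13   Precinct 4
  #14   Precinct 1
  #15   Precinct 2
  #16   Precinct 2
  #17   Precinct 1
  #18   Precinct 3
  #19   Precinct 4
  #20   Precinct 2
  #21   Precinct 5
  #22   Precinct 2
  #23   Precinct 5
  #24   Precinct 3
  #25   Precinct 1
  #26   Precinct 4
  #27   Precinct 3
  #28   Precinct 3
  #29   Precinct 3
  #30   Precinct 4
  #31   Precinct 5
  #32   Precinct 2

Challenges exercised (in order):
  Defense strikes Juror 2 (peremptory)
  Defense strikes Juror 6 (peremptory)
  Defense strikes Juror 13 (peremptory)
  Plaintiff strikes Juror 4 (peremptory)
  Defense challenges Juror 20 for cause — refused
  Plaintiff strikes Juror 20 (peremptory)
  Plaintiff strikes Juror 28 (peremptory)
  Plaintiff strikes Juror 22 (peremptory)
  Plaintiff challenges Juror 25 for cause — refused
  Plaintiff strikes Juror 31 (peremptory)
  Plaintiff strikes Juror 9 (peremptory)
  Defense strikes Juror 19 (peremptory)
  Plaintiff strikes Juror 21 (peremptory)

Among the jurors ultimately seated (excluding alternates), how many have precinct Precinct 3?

0

Removed: #2, #4, #6, #9, #13, #19, #20, #21, #22, #28, #31.
Seated jurors 1–12: #1, #3, #5, #7, #8, #10, #11, #12, #14, #15, #16, #17 (alternates #18 not counted).
None of those are in Precinct 3 → 0.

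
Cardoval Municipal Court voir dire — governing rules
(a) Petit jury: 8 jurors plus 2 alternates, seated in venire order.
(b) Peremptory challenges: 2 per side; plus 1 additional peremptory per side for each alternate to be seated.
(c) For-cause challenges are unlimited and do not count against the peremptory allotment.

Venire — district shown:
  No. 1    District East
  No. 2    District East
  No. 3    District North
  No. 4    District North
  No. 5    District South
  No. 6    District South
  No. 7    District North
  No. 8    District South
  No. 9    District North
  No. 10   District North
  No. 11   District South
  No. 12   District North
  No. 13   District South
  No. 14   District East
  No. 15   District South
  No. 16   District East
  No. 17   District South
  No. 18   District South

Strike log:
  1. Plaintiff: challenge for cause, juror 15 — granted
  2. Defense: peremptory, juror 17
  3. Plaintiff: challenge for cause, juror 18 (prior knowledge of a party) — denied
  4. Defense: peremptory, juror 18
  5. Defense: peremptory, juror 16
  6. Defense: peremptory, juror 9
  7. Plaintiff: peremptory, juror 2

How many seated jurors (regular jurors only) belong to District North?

Removed: #2, #9, #15, #16, #17, #18.
Seated jurors 1–8: #1, #3, #4, #5, #6, #7, #8, #10 (alternates #11, #12 not counted).
Of those, in District North: #3, #4, #7, #10 → 4.

4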